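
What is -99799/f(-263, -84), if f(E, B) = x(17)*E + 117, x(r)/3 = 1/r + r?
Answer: 242369/32403 ≈ 7.4798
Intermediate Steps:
x(r) = 3*r + 3/r (x(r) = 3*(1/r + r) = 3*(r + 1/r) = 3*r + 3/r)
f(E, B) = 117 + 870*E/17 (f(E, B) = (3*17 + 3/17)*E + 117 = (51 + 3*(1/17))*E + 117 = (51 + 3/17)*E + 117 = 870*E/17 + 117 = 117 + 870*E/17)
-99799/f(-263, -84) = -99799/(117 + (870/17)*(-263)) = -99799/(117 - 228810/17) = -99799/(-226821/17) = -99799*(-17/226821) = 242369/32403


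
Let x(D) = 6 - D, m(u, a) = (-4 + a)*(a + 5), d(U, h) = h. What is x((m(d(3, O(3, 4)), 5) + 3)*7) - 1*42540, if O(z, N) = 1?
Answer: -42625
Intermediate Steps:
m(u, a) = (-4 + a)*(5 + a)
x((m(d(3, O(3, 4)), 5) + 3)*7) - 1*42540 = (6 - ((-20 + 5 + 5²) + 3)*7) - 1*42540 = (6 - ((-20 + 5 + 25) + 3)*7) - 42540 = (6 - (10 + 3)*7) - 42540 = (6 - 13*7) - 42540 = (6 - 1*91) - 42540 = (6 - 91) - 42540 = -85 - 42540 = -42625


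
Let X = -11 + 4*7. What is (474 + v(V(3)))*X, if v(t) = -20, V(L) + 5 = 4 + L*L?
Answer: 7718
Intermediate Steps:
V(L) = -1 + L² (V(L) = -5 + (4 + L*L) = -5 + (4 + L²) = -1 + L²)
X = 17 (X = -11 + 28 = 17)
(474 + v(V(3)))*X = (474 - 20)*17 = 454*17 = 7718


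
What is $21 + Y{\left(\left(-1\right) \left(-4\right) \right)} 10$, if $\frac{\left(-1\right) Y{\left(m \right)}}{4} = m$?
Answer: $-139$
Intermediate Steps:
$Y{\left(m \right)} = - 4 m$
$21 + Y{\left(\left(-1\right) \left(-4\right) \right)} 10 = 21 + - 4 \left(\left(-1\right) \left(-4\right)\right) 10 = 21 + \left(-4\right) 4 \cdot 10 = 21 - 160 = -139$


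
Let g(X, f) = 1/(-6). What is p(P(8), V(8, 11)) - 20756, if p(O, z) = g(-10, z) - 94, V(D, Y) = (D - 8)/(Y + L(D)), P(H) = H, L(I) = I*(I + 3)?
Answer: -125101/6 ≈ -20850.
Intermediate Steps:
L(I) = I*(3 + I)
g(X, f) = -1/6
V(D, Y) = (-8 + D)/(Y + D*(3 + D)) (V(D, Y) = (D - 8)/(Y + D*(3 + D)) = (-8 + D)/(Y + D*(3 + D)))
p(O, z) = -565/6 (p(O, z) = -1/6 - 94 = -565/6)
p(P(8), V(8, 11)) - 20756 = -565/6 - 20756 = -125101/6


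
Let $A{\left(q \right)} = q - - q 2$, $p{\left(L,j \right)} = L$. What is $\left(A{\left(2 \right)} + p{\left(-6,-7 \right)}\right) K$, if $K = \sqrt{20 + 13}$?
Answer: $0$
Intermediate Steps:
$K = \sqrt{33} \approx 5.7446$
$A{\left(q \right)} = 3 q$ ($A{\left(q \right)} = q - - 2 q = q + 2 q = 3 q$)
$\left(A{\left(2 \right)} + p{\left(-6,-7 \right)}\right) K = \left(3 \cdot 2 - 6\right) \sqrt{33} = \left(6 - 6\right) \sqrt{33} = 0 \sqrt{33} = 0$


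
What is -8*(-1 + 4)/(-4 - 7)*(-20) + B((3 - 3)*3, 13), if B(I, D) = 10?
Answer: -370/11 ≈ -33.636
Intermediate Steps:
-8*(-1 + 4)/(-4 - 7)*(-20) + B((3 - 3)*3, 13) = -8*(-1 + 4)/(-4 - 7)*(-20) + 10 = -24/(-11)*(-20) + 10 = -24*(-1)/11*(-20) + 10 = -8*(-3/11)*(-20) + 10 = (24/11)*(-20) + 10 = -480/11 + 10 = -370/11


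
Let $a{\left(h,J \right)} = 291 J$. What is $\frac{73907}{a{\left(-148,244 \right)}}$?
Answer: $\frac{73907}{71004} \approx 1.0409$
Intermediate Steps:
$\frac{73907}{a{\left(-148,244 \right)}} = \frac{73907}{291 \cdot 244} = \frac{73907}{71004}$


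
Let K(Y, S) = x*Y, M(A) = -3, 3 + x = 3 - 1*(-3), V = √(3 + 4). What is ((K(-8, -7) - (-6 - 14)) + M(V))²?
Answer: 49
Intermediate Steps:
V = √7 ≈ 2.6458
x = 3 (x = -3 + (3 - 1*(-3)) = -3 + (3 + 3) = -3 + 6 = 3)
K(Y, S) = 3*Y
((K(-8, -7) - (-6 - 14)) + M(V))² = ((3*(-8) - (-6 - 14)) - 3)² = ((-24 - 1*(-20)) - 3)² = ((-24 + 20) - 3)² = (-4 - 3)² = (-7)² = 49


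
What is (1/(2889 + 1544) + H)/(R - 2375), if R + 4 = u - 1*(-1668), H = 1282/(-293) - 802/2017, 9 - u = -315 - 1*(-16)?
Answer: 12503926759/1055786965519 ≈ 0.011843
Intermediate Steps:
u = 308 (u = 9 - (-315 - 1*(-16)) = 9 - (-315 + 16) = 9 - 1*(-299) = 9 + 299 = 308)
H = -2820780/590981 (H = 1282*(-1/293) - 802*1/2017 = -1282/293 - 802/2017 = -2820780/590981 ≈ -4.7730)
R = 1972 (R = -4 + (308 - 1*(-1668)) = -4 + (308 + 1668) = -4 + 1976 = 1972)
(1/(2889 + 1544) + H)/(R - 2375) = (1/(2889 + 1544) - 2820780/590981)/(1972 - 2375) = (1/4433 - 2820780/590981)/(-403) = (1/4433 - 2820780/590981)*(-1/403) = -12503926759/2619818773*(-1/403) = 12503926759/1055786965519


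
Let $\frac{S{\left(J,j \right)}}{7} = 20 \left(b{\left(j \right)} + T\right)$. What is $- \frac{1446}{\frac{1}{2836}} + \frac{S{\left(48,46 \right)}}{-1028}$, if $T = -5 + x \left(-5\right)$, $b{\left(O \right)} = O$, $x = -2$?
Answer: $- \frac{1053921777}{257} \approx -4.1009 \cdot 10^{6}$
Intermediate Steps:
$T = 5$ ($T = -5 - -10 = -5 + 10 = 5$)
$S{\left(J,j \right)} = 700 + 140 j$ ($S{\left(J,j \right)} = 7 \cdot 20 \left(j + 5\right) = 7 \cdot 20 \left(5 + j\right) = 7 \left(100 + 20 j\right) = 700 + 140 j$)
$- \frac{1446}{\frac{1}{2836}} + \frac{S{\left(48,46 \right)}}{-1028} = - \frac{1446}{\frac{1}{2836}} + \frac{700 + 140 \cdot 46}{-1028} = - 1446 \frac{1}{\frac{1}{2836}} + \left(700 + 6440\right) \left(- \frac{1}{1028}\right) = \left(-1446\right) 2836 + 7140 \left(- \frac{1}{1028}\right) = -4100856 - \frac{1785}{257} = - \frac{1053921777}{257}$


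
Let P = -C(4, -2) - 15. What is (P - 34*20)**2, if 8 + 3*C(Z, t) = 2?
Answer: 480249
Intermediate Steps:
C(Z, t) = -2 (C(Z, t) = -8/3 + (1/3)*2 = -8/3 + 2/3 = -2)
P = -13 (P = -1*(-2) - 15 = 2 - 15 = -13)
(P - 34*20)**2 = (-13 - 34*20)**2 = (-13 - 680)**2 = (-693)**2 = 480249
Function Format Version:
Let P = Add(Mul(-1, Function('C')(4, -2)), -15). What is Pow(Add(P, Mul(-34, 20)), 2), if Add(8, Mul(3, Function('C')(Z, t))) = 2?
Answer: 480249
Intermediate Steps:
Function('C')(Z, t) = -2 (Function('C')(Z, t) = Add(Rational(-8, 3), Mul(Rational(1, 3), 2)) = Add(Rational(-8, 3), Rational(2, 3)) = -2)
P = -13 (P = Add(Mul(-1, -2), -15) = Add(2, -15) = -13)
Pow(Add(P, Mul(-34, 20)), 2) = Pow(Add(-13, Mul(-34, 20)), 2) = Pow(Add(-13, -680), 2) = Pow(-693, 2) = 480249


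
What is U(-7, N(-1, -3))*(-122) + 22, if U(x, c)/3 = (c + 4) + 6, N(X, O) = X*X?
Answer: -4004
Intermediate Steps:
N(X, O) = X²
U(x, c) = 30 + 3*c (U(x, c) = 3*((c + 4) + 6) = 3*((4 + c) + 6) = 3*(10 + c) = 30 + 3*c)
U(-7, N(-1, -3))*(-122) + 22 = (30 + 3*(-1)²)*(-122) + 22 = (30 + 3*1)*(-122) + 22 = (30 + 3)*(-122) + 22 = 33*(-122) + 22 = -4026 + 22 = -4004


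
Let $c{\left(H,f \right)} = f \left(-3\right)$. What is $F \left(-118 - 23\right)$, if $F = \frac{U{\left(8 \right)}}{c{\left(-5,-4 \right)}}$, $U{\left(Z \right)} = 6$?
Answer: $- \frac{141}{2} \approx -70.5$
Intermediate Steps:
$c{\left(H,f \right)} = - 3 f$
$F = \frac{1}{2}$ ($F = \frac{6}{\left(-3\right) \left(-4\right)} = \frac{6}{12} = 6 \cdot \frac{1}{12} = \frac{1}{2} \approx 0.5$)
$F \left(-118 - 23\right) = \frac{-118 - 23}{2} = \frac{1}{2} \left(-141\right) = - \frac{141}{2}$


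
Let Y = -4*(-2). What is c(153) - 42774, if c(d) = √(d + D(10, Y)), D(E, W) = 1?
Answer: -42774 + √154 ≈ -42762.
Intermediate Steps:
Y = 8
c(d) = √(1 + d) (c(d) = √(d + 1) = √(1 + d))
c(153) - 42774 = √(1 + 153) - 42774 = √154 - 42774 = -42774 + √154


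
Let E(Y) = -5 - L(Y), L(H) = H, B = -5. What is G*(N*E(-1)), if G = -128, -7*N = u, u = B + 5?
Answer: 0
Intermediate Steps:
u = 0 (u = -5 + 5 = 0)
N = 0 (N = -⅐*0 = 0)
E(Y) = -5 - Y
G*(N*E(-1)) = -0*(-5 - 1*(-1)) = -0*(-5 + 1) = -0*(-4) = -128*0 = 0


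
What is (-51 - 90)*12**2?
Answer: -20304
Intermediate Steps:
(-51 - 90)*12**2 = -141*144 = -20304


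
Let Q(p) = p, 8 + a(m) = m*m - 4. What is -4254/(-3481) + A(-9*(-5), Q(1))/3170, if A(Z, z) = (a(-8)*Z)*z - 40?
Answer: 2149148/1103477 ≈ 1.9476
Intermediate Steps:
a(m) = -12 + m² (a(m) = -8 + (m*m - 4) = -8 + (m² - 4) = -8 + (-4 + m²) = -12 + m²)
A(Z, z) = -40 + 52*Z*z (A(Z, z) = ((-12 + (-8)²)*Z)*z - 40 = ((-12 + 64)*Z)*z - 40 = (52*Z)*z - 40 = 52*Z*z - 40 = -40 + 52*Z*z)
-4254/(-3481) + A(-9*(-5), Q(1))/3170 = -4254/(-3481) + (-40 + 52*(-9*(-5))*1)/3170 = -4254*(-1/3481) + (-40 + 52*45*1)*(1/3170) = 4254/3481 + (-40 + 2340)*(1/3170) = 4254/3481 + 2300*(1/3170) = 4254/3481 + 230/317 = 2149148/1103477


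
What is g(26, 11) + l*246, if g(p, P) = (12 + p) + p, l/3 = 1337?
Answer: 986770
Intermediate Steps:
l = 4011 (l = 3*1337 = 4011)
g(p, P) = 12 + 2*p
g(26, 11) + l*246 = (12 + 2*26) + 4011*246 = (12 + 52) + 986706 = 64 + 986706 = 986770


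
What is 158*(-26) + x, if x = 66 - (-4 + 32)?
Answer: -4070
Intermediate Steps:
x = 38 (x = 66 - 1*28 = 66 - 28 = 38)
158*(-26) + x = 158*(-26) + 38 = -4108 + 38 = -4070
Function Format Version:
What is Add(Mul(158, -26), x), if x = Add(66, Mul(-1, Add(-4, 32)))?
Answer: -4070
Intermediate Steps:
x = 38 (x = Add(66, Mul(-1, 28)) = Add(66, -28) = 38)
Add(Mul(158, -26), x) = Add(Mul(158, -26), 38) = Add(-4108, 38) = -4070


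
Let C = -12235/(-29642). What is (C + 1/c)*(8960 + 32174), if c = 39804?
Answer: 5008389273497/294967542 ≈ 16979.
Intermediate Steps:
C = 12235/29642 (C = -12235*(-1/29642) = 12235/29642 ≈ 0.41276)
(C + 1/c)*(8960 + 32174) = (12235/29642 + 1/39804)*(8960 + 32174) = (12235/29642 + 1/39804)*41134 = (243515791/589935084)*41134 = 5008389273497/294967542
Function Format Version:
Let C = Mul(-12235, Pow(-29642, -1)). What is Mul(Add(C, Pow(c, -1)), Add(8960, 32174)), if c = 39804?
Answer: Rational(5008389273497, 294967542) ≈ 16979.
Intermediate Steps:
C = Rational(12235, 29642) (C = Mul(-12235, Rational(-1, 29642)) = Rational(12235, 29642) ≈ 0.41276)
Mul(Add(C, Pow(c, -1)), Add(8960, 32174)) = Mul(Add(Rational(12235, 29642), Pow(39804, -1)), Add(8960, 32174)) = Mul(Add(Rational(12235, 29642), Rational(1, 39804)), 41134) = Mul(Rational(243515791, 589935084), 41134) = Rational(5008389273497, 294967542)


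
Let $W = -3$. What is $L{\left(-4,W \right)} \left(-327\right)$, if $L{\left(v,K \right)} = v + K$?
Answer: $2289$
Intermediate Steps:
$L{\left(v,K \right)} = K + v$
$L{\left(-4,W \right)} \left(-327\right) = \left(-3 - 4\right) \left(-327\right) = \left(-7\right) \left(-327\right) = 2289$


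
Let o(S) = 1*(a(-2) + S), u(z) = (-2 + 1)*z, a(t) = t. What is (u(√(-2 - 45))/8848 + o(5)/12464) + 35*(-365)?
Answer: -159227597/12464 - I*√47/8848 ≈ -12775.0 - 0.00077482*I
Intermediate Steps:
u(z) = -z
o(S) = -2 + S (o(S) = 1*(-2 + S) = -2 + S)
(u(√(-2 - 45))/8848 + o(5)/12464) + 35*(-365) = (-√(-2 - 45)/8848 + (-2 + 5)/12464) + 35*(-365) = (-√(-47)*(1/8848) + 3*(1/12464)) - 12775 = (-I*√47*(1/8848) + 3/12464) - 12775 = (-I*√47/8848 + 3/12464) - 12775 = (3/12464 - I*√47/8848) - 12775 = -159227597/12464 - I*√47/8848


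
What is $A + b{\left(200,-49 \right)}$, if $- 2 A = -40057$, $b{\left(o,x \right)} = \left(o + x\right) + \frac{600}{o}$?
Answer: $\frac{40365}{2} \approx 20183.0$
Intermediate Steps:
$b{\left(o,x \right)} = o + x + \frac{600}{o}$
$A = \frac{40057}{2}$ ($A = \left(- \frac{1}{2}\right) \left(-40057\right) = \frac{40057}{2} \approx 20029.0$)
$A + b{\left(200,-49 \right)} = \frac{40057}{2} + \left(200 - 49 + \frac{600}{200}\right) = \frac{40057}{2} + \left(200 - 49 + 600 \cdot \frac{1}{200}\right) = \frac{40057}{2} + \left(200 - 49 + 3\right) = \frac{40057}{2} + 154 = \frac{40365}{2}$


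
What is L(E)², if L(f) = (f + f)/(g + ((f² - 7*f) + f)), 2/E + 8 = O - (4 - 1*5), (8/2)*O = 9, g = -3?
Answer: 92416/11449 ≈ 8.0720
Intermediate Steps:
O = 9/4 (O = (¼)*9 = 9/4 ≈ 2.2500)
E = -8/19 (E = 2/(-8 + (9/4 - (4 - 1*5))) = 2/(-8 + (9/4 - (4 - 5))) = 2/(-8 + (9/4 - 1*(-1))) = 2/(-8 + (9/4 + 1)) = 2/(-8 + 13/4) = 2/(-19/4) = 2*(-4/19) = -8/19 ≈ -0.42105)
L(f) = 2*f/(-3 + f² - 6*f) (L(f) = (f + f)/(-3 + ((f² - 7*f) + f)) = (2*f)/(-3 + (f² - 6*f)) = (2*f)/(-3 + f² - 6*f) = 2*f/(-3 + f² - 6*f))
L(E)² = (2*(-8/19)/(-3 + (-8/19)² - 6*(-8/19)))² = (2*(-8/19)/(-3 + 64/361 + 48/19))² = (2*(-8/19)/(-107/361))² = (2*(-8/19)*(-361/107))² = (304/107)² = 92416/11449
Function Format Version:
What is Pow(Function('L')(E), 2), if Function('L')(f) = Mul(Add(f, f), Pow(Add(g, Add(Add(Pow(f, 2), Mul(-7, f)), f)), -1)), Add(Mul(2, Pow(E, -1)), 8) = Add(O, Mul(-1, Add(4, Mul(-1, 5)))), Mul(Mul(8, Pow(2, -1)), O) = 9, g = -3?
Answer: Rational(92416, 11449) ≈ 8.0720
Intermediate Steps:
O = Rational(9, 4) (O = Mul(Rational(1, 4), 9) = Rational(9, 4) ≈ 2.2500)
E = Rational(-8, 19) (E = Mul(2, Pow(Add(-8, Add(Rational(9, 4), Mul(-1, Add(4, Mul(-1, 5))))), -1)) = Mul(2, Pow(Add(-8, Add(Rational(9, 4), Mul(-1, Add(4, -5)))), -1)) = Mul(2, Pow(Add(-8, Add(Rational(9, 4), Mul(-1, -1))), -1)) = Mul(2, Pow(Add(-8, Add(Rational(9, 4), 1)), -1)) = Mul(2, Pow(Add(-8, Rational(13, 4)), -1)) = Mul(2, Pow(Rational(-19, 4), -1)) = Mul(2, Rational(-4, 19)) = Rational(-8, 19) ≈ -0.42105)
Function('L')(f) = Mul(2, f, Pow(Add(-3, Pow(f, 2), Mul(-6, f)), -1)) (Function('L')(f) = Mul(Add(f, f), Pow(Add(-3, Add(Add(Pow(f, 2), Mul(-7, f)), f)), -1)) = Mul(Mul(2, f), Pow(Add(-3, Add(Pow(f, 2), Mul(-6, f))), -1)) = Mul(Mul(2, f), Pow(Add(-3, Pow(f, 2), Mul(-6, f)), -1)) = Mul(2, f, Pow(Add(-3, Pow(f, 2), Mul(-6, f)), -1)))
Pow(Function('L')(E), 2) = Pow(Mul(2, Rational(-8, 19), Pow(Add(-3, Pow(Rational(-8, 19), 2), Mul(-6, Rational(-8, 19))), -1)), 2) = Pow(Mul(2, Rational(-8, 19), Pow(Add(-3, Rational(64, 361), Rational(48, 19)), -1)), 2) = Pow(Mul(2, Rational(-8, 19), Pow(Rational(-107, 361), -1)), 2) = Pow(Mul(2, Rational(-8, 19), Rational(-361, 107)), 2) = Pow(Rational(304, 107), 2) = Rational(92416, 11449)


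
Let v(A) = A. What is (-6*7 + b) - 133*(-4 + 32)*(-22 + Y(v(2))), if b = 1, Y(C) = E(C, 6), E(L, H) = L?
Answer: 74439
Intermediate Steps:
Y(C) = C
(-6*7 + b) - 133*(-4 + 32)*(-22 + Y(v(2))) = (-6*7 + 1) - 133*(-4 + 32)*(-22 + 2) = (-42 + 1) - 3724*(-20) = -41 - 133*(-560) = -41 + 74480 = 74439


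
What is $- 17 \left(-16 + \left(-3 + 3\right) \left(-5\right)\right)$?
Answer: $272$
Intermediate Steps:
$- 17 \left(-16 + \left(-3 + 3\right) \left(-5\right)\right) = - 17 \left(-16 + 0 \left(-5\right)\right) = - 17 \left(-16 + 0\right) = \left(-17\right) \left(-16\right) = 272$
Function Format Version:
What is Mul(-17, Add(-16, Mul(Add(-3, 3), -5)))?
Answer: 272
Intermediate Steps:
Mul(-17, Add(-16, Mul(Add(-3, 3), -5))) = Mul(-17, Add(-16, Mul(0, -5))) = Mul(-17, Add(-16, 0)) = Mul(-17, -16) = 272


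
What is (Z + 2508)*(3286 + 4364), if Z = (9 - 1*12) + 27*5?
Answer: 20196000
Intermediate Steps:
Z = 132 (Z = (9 - 12) + 135 = -3 + 135 = 132)
(Z + 2508)*(3286 + 4364) = (132 + 2508)*(3286 + 4364) = 2640*7650 = 20196000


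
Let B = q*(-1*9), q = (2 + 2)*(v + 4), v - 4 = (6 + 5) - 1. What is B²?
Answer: 419904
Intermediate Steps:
v = 14 (v = 4 + ((6 + 5) - 1) = 4 + (11 - 1) = 4 + 10 = 14)
q = 72 (q = (2 + 2)*(14 + 4) = 4*18 = 72)
B = -648 (B = 72*(-1*9) = 72*(-9) = -648)
B² = (-648)² = 419904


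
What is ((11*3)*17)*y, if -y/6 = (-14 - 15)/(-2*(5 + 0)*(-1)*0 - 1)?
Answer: -97614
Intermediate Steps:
y = -174 (y = -6*(-14 - 15)/(-2*(5 + 0)*(-1)*0 - 1) = -(-174)/(-10*(-1)*0 - 1) = -(-174)/(-2*(-5)*0 - 1) = -(-174)/(10*0 - 1) = -(-174)/(0 - 1) = -(-174)/(-1) = -(-174)*(-1) = -6*29 = -174)
((11*3)*17)*y = ((11*3)*17)*(-174) = (33*17)*(-174) = 561*(-174) = -97614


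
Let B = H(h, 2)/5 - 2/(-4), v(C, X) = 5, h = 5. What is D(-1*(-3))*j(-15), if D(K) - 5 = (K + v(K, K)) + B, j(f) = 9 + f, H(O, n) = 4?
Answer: -429/5 ≈ -85.800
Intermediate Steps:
B = 13/10 (B = 4/5 - 2/(-4) = 4*(⅕) - 2*(-¼) = ⅘ + ½ = 13/10 ≈ 1.3000)
D(K) = 113/10 + K (D(K) = 5 + ((K + 5) + 13/10) = 5 + ((5 + K) + 13/10) = 5 + (63/10 + K) = 113/10 + K)
D(-1*(-3))*j(-15) = (113/10 - 1*(-3))*(9 - 15) = (113/10 + 3)*(-6) = (143/10)*(-6) = -429/5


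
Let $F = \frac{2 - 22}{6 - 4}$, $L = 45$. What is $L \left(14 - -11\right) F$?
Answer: $-11250$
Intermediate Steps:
$F = -10$ ($F = - \frac{20}{2} = \left(-20\right) \frac{1}{2} = -10$)
$L \left(14 - -11\right) F = 45 \left(14 - -11\right) \left(-10\right) = 45 \left(14 + 11\right) \left(-10\right) = 45 \cdot 25 \left(-10\right) = 1125 \left(-10\right) = -11250$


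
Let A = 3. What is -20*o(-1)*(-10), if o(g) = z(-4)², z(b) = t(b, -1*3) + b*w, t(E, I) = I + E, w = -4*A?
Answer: 336200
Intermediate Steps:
w = -12 (w = -4*3 = -12)
t(E, I) = E + I
z(b) = -3 - 11*b (z(b) = (b - 1*3) + b*(-12) = (b - 3) - 12*b = (-3 + b) - 12*b = -3 - 11*b)
o(g) = 1681 (o(g) = (-3 - 11*(-4))² = (-3 + 44)² = 41² = 1681)
-20*o(-1)*(-10) = -20*1681*(-10) = -33620*(-10) = 336200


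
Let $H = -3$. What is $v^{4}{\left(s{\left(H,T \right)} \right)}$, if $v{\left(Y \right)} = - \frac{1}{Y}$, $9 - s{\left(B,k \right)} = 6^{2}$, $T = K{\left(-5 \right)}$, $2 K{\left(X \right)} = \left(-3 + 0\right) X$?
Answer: $\frac{1}{531441} \approx 1.8817 \cdot 10^{-6}$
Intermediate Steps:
$K{\left(X \right)} = - \frac{3 X}{2}$ ($K{\left(X \right)} = \frac{\left(-3 + 0\right) X}{2} = \frac{\left(-3\right) X}{2} = - \frac{3 X}{2}$)
$T = \frac{15}{2}$ ($T = \left(- \frac{3}{2}\right) \left(-5\right) = \frac{15}{2} \approx 7.5$)
$s{\left(B,k \right)} = -27$ ($s{\left(B,k \right)} = 9 - 6^{2} = 9 - 36 = -27$)
$v^{4}{\left(s{\left(H,T \right)} \right)} = \left(- \frac{1}{-27}\right)^{4} = \left(\left(-1\right) \left(- \frac{1}{27}\right)\right)^{4} = \left(\frac{1}{27}\right)^{4} = \frac{1}{531441}$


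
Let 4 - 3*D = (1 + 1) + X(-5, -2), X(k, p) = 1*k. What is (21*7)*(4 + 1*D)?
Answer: 931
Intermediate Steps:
X(k, p) = k
D = 7/3 (D = 4/3 - ((1 + 1) - 5)/3 = 4/3 - (2 - 5)/3 = 4/3 - ⅓*(-3) = 4/3 + 1 = 7/3 ≈ 2.3333)
(21*7)*(4 + 1*D) = (21*7)*(4 + 1*(7/3)) = 147*(4 + 7/3) = 147*(19/3) = 931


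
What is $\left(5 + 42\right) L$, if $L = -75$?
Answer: $-3525$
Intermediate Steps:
$\left(5 + 42\right) L = \left(5 + 42\right) \left(-75\right) = 47 \left(-75\right) = -3525$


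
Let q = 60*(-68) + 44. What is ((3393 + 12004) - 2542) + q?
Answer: 8819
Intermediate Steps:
q = -4036 (q = -4080 + 44 = -4036)
((3393 + 12004) - 2542) + q = ((3393 + 12004) - 2542) - 4036 = (15397 - 2542) - 4036 = 12855 - 4036 = 8819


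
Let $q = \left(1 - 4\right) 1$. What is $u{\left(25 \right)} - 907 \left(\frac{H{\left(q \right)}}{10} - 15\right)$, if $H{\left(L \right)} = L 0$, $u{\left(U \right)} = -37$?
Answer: $13568$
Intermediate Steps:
$q = -3$ ($q = \left(-3\right) 1 = -3$)
$H{\left(L \right)} = 0$
$u{\left(25 \right)} - 907 \left(\frac{H{\left(q \right)}}{10} - 15\right) = -37 - 907 \left(\frac{1}{10} \cdot 0 - 15\right) = -37 - 907 \left(0 - 15\right) = -37 - -13605 = -37 + 13605 = 13568$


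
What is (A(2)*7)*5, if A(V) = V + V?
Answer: 140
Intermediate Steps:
A(V) = 2*V
(A(2)*7)*5 = ((2*2)*7)*5 = (4*7)*5 = 28*5 = 140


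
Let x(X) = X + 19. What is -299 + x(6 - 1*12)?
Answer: -286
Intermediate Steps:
x(X) = 19 + X
-299 + x(6 - 1*12) = -299 + (19 + (6 - 1*12)) = -299 + (19 + (6 - 12)) = -299 + (19 - 6) = -299 + 13 = -286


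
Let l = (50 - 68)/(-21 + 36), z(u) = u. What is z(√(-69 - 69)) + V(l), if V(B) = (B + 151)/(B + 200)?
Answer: 107/142 + I*√138 ≈ 0.75352 + 11.747*I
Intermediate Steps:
l = -6/5 (l = -18/15 = -18*1/15 = -6/5 ≈ -1.2000)
V(B) = (151 + B)/(200 + B)
z(√(-69 - 69)) + V(l) = √(-69 - 69) + (151 - 6/5)/(200 - 6/5) = √(-138) + (749/5)/(994/5) = I*√138 + (5/994)*(749/5) = I*√138 + 107/142 = 107/142 + I*√138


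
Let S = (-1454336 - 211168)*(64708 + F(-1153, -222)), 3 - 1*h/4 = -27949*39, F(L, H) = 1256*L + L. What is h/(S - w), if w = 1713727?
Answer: 4360056/2306076776225 ≈ 1.8907e-6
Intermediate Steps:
F(L, H) = 1257*L
h = 4360056 (h = 12 - (-111796)*39 = 12 - 4*(-1090011) = 12 + 4360044 = 4360056)
S = 2306078489952 (S = (-1454336 - 211168)*(64708 + 1257*(-1153)) = -1665504*(64708 - 1449321) = -1665504*(-1384613) = 2306078489952)
h/(S - w) = 4360056/(2306078489952 - 1*1713727) = 4360056/(2306078489952 - 1713727) = 4360056/2306076776225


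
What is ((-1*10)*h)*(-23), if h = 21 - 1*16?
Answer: 1150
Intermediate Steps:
h = 5 (h = 21 - 16 = 5)
((-1*10)*h)*(-23) = (-1*10*5)*(-23) = -10*5*(-23) = -50*(-23) = 1150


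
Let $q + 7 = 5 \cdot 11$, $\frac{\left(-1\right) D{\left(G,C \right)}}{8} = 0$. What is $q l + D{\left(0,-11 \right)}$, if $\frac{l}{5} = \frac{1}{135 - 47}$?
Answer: $\frac{30}{11} \approx 2.7273$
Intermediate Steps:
$D{\left(G,C \right)} = 0$ ($D{\left(G,C \right)} = \left(-8\right) 0 = 0$)
$q = 48$ ($q = -7 + 5 \cdot 11 = -7 + 55 = 48$)
$l = \frac{5}{88}$ ($l = \frac{5}{135 - 47} = \frac{5}{88} \approx 0.056818$)
$q l + D{\left(0,-11 \right)} = 48 \cdot \frac{5}{88} + 0 = \frac{30}{11} + 0 = \frac{30}{11}$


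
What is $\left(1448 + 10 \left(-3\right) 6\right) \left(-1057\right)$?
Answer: $-1340276$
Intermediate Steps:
$\left(1448 + 10 \left(-3\right) 6\right) \left(-1057\right) = \left(1448 - 180\right) \left(-1057\right) = 1268 \left(-1057\right) = -1340276$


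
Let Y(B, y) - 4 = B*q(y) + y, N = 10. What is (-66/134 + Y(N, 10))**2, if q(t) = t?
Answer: 57836025/4489 ≈ 12884.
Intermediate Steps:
Y(B, y) = 4 + y + B*y (Y(B, y) = 4 + (B*y + y) = 4 + (y + B*y) = 4 + y + B*y)
(-66/134 + Y(N, 10))**2 = (-66/134 + (4 + 10 + 10*10))**2 = (-66*1/134 + (4 + 10 + 100))**2 = (-33/67 + 114)**2 = (7605/67)**2 = 57836025/4489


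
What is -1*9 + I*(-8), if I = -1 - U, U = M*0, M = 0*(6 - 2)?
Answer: -1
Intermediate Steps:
M = 0 (M = 0*4 = 0)
U = 0 (U = 0*0 = 0)
I = -1 (I = -1 - 1*0 = -1 + 0 = -1)
-1*9 + I*(-8) = -1*9 - 1*(-8) = -9 + 8 = -1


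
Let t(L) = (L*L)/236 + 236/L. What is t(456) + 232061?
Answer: 1566771943/6726 ≈ 2.3294e+5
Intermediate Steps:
t(L) = 236/L + L²/236 (t(L) = L²*(1/236) + 236/L = L²/236 + 236/L = 236/L + L²/236)
t(456) + 232061 = (1/236)*(55696 + 456³)/456 + 232061 = (1/236)*(1/456)*(55696 + 94818816) + 232061 = (1/236)*(1/456)*94874512 + 232061 = 5929657/6726 + 232061 = 1566771943/6726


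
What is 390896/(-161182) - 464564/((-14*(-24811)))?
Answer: -7523522994/1999543301 ≈ -3.7626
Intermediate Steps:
390896/(-161182) - 464564/((-14*(-24811))) = 390896*(-1/161182) - 464564/347354 = -195448/80591 - 464564*1/347354 = -195448/80591 - 232282/173677 = -7523522994/1999543301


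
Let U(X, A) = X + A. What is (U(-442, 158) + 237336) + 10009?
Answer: 247061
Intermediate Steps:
U(X, A) = A + X
(U(-442, 158) + 237336) + 10009 = ((158 - 442) + 237336) + 10009 = (-284 + 237336) + 10009 = 237052 + 10009 = 247061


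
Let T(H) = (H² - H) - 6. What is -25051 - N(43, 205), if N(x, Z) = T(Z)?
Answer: -66865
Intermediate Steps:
T(H) = -6 + H² - H
N(x, Z) = -6 + Z² - Z
-25051 - N(43, 205) = -25051 - (-6 + 205² - 1*205) = -25051 - (-6 + 42025 - 205) = -25051 - 1*41814 = -25051 - 41814 = -66865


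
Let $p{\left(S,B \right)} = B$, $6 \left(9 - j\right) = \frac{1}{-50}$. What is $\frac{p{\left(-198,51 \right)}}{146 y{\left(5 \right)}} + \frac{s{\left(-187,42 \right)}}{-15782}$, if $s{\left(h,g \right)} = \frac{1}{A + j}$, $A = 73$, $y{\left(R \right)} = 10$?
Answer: $\frac{135619617}{3882529820} \approx 0.034931$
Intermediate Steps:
$j = \frac{2701}{300}$ ($j = 9 - \frac{1}{6 \left(-50\right)} = 9 - - \frac{1}{300} = 9 + \frac{1}{300} = \frac{2701}{300} \approx 9.0033$)
$s{\left(h,g \right)} = \frac{300}{24601}$ ($s{\left(h,g \right)} = \frac{1}{73 + \frac{2701}{300}} = \frac{1}{\frac{24601}{300}} = \frac{300}{24601}$)
$\frac{p{\left(-198,51 \right)}}{146 y{\left(5 \right)}} + \frac{s{\left(-187,42 \right)}}{-15782} = \frac{51}{146 \cdot 10} + \frac{300}{24601 \left(-15782\right)} = \frac{51}{1460} + \frac{300}{24601} \left(- \frac{1}{15782}\right) = 51 \cdot \frac{1}{1460} - \frac{150}{194126491} = \frac{51}{1460} - \frac{150}{194126491} = \frac{135619617}{3882529820}$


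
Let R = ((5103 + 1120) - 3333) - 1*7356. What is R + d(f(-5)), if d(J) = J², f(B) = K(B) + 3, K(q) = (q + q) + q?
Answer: -4322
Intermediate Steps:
K(q) = 3*q (K(q) = 2*q + q = 3*q)
R = -4466 (R = (6223 - 3333) - 7356 = 2890 - 7356 = -4466)
f(B) = 3 + 3*B (f(B) = 3*B + 3 = 3 + 3*B)
R + d(f(-5)) = -4466 + (3 + 3*(-5))² = -4466 + (3 - 15)² = -4466 + (-12)² = -4466 + 144 = -4322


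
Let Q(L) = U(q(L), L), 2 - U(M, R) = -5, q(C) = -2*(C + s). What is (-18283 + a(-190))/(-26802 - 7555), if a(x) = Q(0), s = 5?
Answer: 18276/34357 ≈ 0.53194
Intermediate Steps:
q(C) = -10 - 2*C (q(C) = -2*(C + 5) = -2*(5 + C) = -10 - 2*C)
U(M, R) = 7 (U(M, R) = 2 - 1*(-5) = 2 + 5 = 7)
Q(L) = 7
a(x) = 7
(-18283 + a(-190))/(-26802 - 7555) = (-18283 + 7)/(-26802 - 7555) = -18276/(-34357) = -18276*(-1/34357) = 18276/34357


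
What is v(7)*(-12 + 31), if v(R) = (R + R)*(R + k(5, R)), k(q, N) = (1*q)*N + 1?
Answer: 11438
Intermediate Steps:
k(q, N) = 1 + N*q (k(q, N) = q*N + 1 = N*q + 1 = 1 + N*q)
v(R) = 2*R*(1 + 6*R) (v(R) = (R + R)*(R + (1 + R*5)) = (2*R)*(R + (1 + 5*R)) = (2*R)*(1 + 6*R) = 2*R*(1 + 6*R))
v(7)*(-12 + 31) = (2*7*(1 + 6*7))*(-12 + 31) = (2*7*(1 + 42))*19 = (2*7*43)*19 = 602*19 = 11438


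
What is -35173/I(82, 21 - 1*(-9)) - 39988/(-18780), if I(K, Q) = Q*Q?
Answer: -10409329/281700 ≈ -36.952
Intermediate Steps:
I(K, Q) = Q**2
-35173/I(82, 21 - 1*(-9)) - 39988/(-18780) = -35173/(21 - 1*(-9))**2 - 39988/(-18780) = -35173/(21 + 9)**2 - 39988*(-1/18780) = -35173/(30**2) + 9997/4695 = -35173/900 + 9997/4695 = -10409329/281700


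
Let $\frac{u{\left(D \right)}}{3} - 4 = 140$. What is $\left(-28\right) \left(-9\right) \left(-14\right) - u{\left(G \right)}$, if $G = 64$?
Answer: $-3960$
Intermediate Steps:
$u{\left(D \right)} = 432$ ($u{\left(D \right)} = 12 + 3 \cdot 140 = 12 + 420 = 432$)
$\left(-28\right) \left(-9\right) \left(-14\right) - u{\left(G \right)} = \left(-28\right) \left(-9\right) \left(-14\right) - 432 = 252 \left(-14\right) - 432 = -3528 - 432 = -3960$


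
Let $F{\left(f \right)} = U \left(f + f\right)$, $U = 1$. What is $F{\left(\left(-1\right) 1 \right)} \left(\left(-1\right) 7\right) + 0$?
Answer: $14$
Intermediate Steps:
$F{\left(f \right)} = 2 f$ ($F{\left(f \right)} = 1 \left(f + f\right) = 1 \cdot 2 f = 2 f$)
$F{\left(\left(-1\right) 1 \right)} \left(\left(-1\right) 7\right) + 0 = 2 \left(\left(-1\right) 1\right) \left(\left(-1\right) 7\right) + 0 = 2 \left(-1\right) \left(-7\right) + 0 = \left(-2\right) \left(-7\right) + 0 = 14 + 0 = 14$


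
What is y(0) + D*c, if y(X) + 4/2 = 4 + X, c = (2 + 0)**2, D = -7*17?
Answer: -474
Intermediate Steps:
D = -119
c = 4 (c = 2**2 = 4)
y(X) = 2 + X (y(X) = -2 + (4 + X) = 2 + X)
y(0) + D*c = (2 + 0) - 119*4 = 2 - 476 = -474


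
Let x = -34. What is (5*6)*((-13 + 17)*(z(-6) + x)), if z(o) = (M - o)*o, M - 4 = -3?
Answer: -9120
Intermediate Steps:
M = 1 (M = 4 - 3 = 1)
z(o) = o*(1 - o) (z(o) = (1 - o)*o = o*(1 - o))
(5*6)*((-13 + 17)*(z(-6) + x)) = (5*6)*((-13 + 17)*(-6*(1 - 1*(-6)) - 34)) = 30*(4*(-6*(1 + 6) - 34)) = 30*(4*(-6*7 - 34)) = 30*(4*(-42 - 34)) = 30*(4*(-76)) = 30*(-304) = -9120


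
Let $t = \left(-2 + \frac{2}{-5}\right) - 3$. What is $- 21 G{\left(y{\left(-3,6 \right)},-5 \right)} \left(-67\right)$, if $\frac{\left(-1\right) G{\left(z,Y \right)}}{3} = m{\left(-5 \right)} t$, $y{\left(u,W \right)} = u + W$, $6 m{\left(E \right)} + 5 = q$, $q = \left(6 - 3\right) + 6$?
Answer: $\frac{75978}{5} \approx 15196.0$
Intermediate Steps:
$q = 9$ ($q = 3 + 6 = 9$)
$m{\left(E \right)} = \frac{2}{3}$ ($m{\left(E \right)} = - \frac{5}{6} + \frac{1}{6} \cdot 9 = - \frac{5}{6} + \frac{3}{2} = \frac{2}{3}$)
$y{\left(u,W \right)} = W + u$
$t = - \frac{27}{5}$ ($t = \left(-2 + 2 \left(- \frac{1}{5}\right)\right) - 3 = \left(-2 - \frac{2}{5}\right) - 3 = - \frac{12}{5} - 3 = - \frac{27}{5} \approx -5.4$)
$G{\left(z,Y \right)} = \frac{54}{5}$ ($G{\left(z,Y \right)} = - 3 \cdot \frac{2}{3} \left(- \frac{27}{5}\right) = \left(-3\right) \left(- \frac{18}{5}\right) = \frac{54}{5}$)
$- 21 G{\left(y{\left(-3,6 \right)},-5 \right)} \left(-67\right) = \left(-21\right) \frac{54}{5} \left(-67\right) = \left(- \frac{1134}{5}\right) \left(-67\right) = \frac{75978}{5}$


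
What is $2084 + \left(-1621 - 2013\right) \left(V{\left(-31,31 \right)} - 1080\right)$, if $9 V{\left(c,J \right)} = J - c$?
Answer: $\frac{35115928}{9} \approx 3.9018 \cdot 10^{6}$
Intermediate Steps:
$V{\left(c,J \right)} = - \frac{c}{9} + \frac{J}{9}$ ($V{\left(c,J \right)} = \frac{J - c}{9} = - \frac{c}{9} + \frac{J}{9}$)
$2084 + \left(-1621 - 2013\right) \left(V{\left(-31,31 \right)} - 1080\right) = 2084 + \left(-1621 - 2013\right) \left(\left(\left(- \frac{1}{9}\right) \left(-31\right) + \frac{1}{9} \cdot 31\right) - 1080\right) = 2084 - 3634 \left(\left(\frac{31}{9} + \frac{31}{9}\right) - 1080\right) = 2084 - 3634 \left(\frac{62}{9} - 1080\right) = 2084 - - \frac{35097172}{9} = 2084 + \frac{35097172}{9} = \frac{35115928}{9}$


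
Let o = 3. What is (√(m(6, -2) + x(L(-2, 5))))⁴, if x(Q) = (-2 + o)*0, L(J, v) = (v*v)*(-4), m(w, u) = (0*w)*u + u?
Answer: 4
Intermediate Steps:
m(w, u) = u (m(w, u) = 0*u + u = 0 + u = u)
L(J, v) = -4*v² (L(J, v) = v²*(-4) = -4*v²)
x(Q) = 0 (x(Q) = (-2 + 3)*0 = 1*0 = 0)
(√(m(6, -2) + x(L(-2, 5))))⁴ = (√(-2 + 0))⁴ = (√(-2))⁴ = (I*√2)⁴ = 4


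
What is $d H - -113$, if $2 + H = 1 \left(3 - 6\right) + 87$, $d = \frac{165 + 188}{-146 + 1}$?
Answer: $- \frac{12561}{145} \approx -86.628$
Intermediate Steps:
$d = - \frac{353}{145}$ ($d = \frac{353}{-145} = 353 \left(- \frac{1}{145}\right) = - \frac{353}{145} \approx -2.4345$)
$H = 82$ ($H = -2 + \left(1 \left(3 - 6\right) + 87\right) = -2 + \left(1 \left(-3\right) + 87\right) = -2 + \left(-3 + 87\right) = -2 + 84 = 82$)
$d H - -113 = \left(- \frac{353}{145}\right) 82 - -113 = - \frac{28946}{145} + \left(-7 + 120\right) = - \frac{28946}{145} + 113 = - \frac{12561}{145}$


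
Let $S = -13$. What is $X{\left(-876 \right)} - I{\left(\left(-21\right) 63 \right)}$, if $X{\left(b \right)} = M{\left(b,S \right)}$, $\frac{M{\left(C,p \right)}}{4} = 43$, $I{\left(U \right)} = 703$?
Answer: $-531$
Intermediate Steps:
$M{\left(C,p \right)} = 172$ ($M{\left(C,p \right)} = 4 \cdot 43 = 172$)
$X{\left(b \right)} = 172$
$X{\left(-876 \right)} - I{\left(\left(-21\right) 63 \right)} = 172 - 703 = -531$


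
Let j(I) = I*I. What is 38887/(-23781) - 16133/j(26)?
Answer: -31534345/1236612 ≈ -25.501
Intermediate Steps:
j(I) = I²
38887/(-23781) - 16133/j(26) = 38887/(-23781) - 16133/(26²) = 38887*(-1/23781) - 16133/676 = -38887/23781 - 16133*1/676 = -38887/23781 - 1241/52 = -31534345/1236612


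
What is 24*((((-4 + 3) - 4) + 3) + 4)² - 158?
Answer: -62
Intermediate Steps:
24*((((-4 + 3) - 4) + 3) + 4)² - 158 = 24*(((-1 - 4) + 3) + 4)² - 158 = 24*((-5 + 3) + 4)² - 158 = 24*(-2 + 4)² - 158 = 24*2² - 158 = 24*4 - 158 = 96 - 158 = -62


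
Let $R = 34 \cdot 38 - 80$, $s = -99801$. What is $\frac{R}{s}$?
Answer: $- \frac{404}{33267} \approx -0.012144$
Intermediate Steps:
$R = 1212$ ($R = 1292 - 80 = 1212$)
$\frac{R}{s} = \frac{1212}{-99801} = 1212 \left(- \frac{1}{99801}\right) = - \frac{404}{33267}$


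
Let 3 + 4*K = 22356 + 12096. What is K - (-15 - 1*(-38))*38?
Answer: 30953/4 ≈ 7738.3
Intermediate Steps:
K = 34449/4 (K = -¾ + (22356 + 12096)/4 = -¾ + (¼)*34452 = -¾ + 8613 = 34449/4 ≈ 8612.3)
K - (-15 - 1*(-38))*38 = 34449/4 - (-15 - 1*(-38))*38 = 34449/4 - (-15 + 38)*38 = 34449/4 - 23*38 = 34449/4 - 1*874 = 34449/4 - 874 = 30953/4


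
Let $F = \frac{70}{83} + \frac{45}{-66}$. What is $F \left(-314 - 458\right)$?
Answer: $- \frac{113870}{913} \approx -124.72$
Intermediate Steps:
$F = \frac{295}{1826}$ ($F = 70 \cdot \frac{1}{83} + 45 \left(- \frac{1}{66}\right) = \frac{70}{83} - \frac{15}{22} = \frac{295}{1826} \approx 0.16156$)
$F \left(-314 - 458\right) = \frac{295 \left(-314 - 458\right)}{1826} = \frac{295}{1826} \left(-772\right) = - \frac{113870}{913}$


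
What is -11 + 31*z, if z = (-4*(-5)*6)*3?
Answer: 11149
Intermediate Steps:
z = 360 (z = (20*6)*3 = 120*3 = 360)
-11 + 31*z = -11 + 31*360 = -11 + 11160 = 11149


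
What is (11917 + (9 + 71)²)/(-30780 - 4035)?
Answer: -18317/34815 ≈ -0.52612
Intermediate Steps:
(11917 + (9 + 71)²)/(-30780 - 4035) = (11917 + 80²)/(-34815) = (11917 + 6400)*(-1/34815) = 18317*(-1/34815) = -18317/34815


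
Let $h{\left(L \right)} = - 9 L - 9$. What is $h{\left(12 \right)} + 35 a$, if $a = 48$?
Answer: $1563$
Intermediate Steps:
$h{\left(L \right)} = -9 - 9 L$
$h{\left(12 \right)} + 35 a = \left(-9 - 108\right) + 35 \cdot 48 = \left(-9 - 108\right) + 1680 = -117 + 1680 = 1563$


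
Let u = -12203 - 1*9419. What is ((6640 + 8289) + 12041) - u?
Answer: 48592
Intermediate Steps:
u = -21622 (u = -12203 - 9419 = -21622)
((6640 + 8289) + 12041) - u = ((6640 + 8289) + 12041) - 1*(-21622) = (14929 + 12041) + 21622 = 26970 + 21622 = 48592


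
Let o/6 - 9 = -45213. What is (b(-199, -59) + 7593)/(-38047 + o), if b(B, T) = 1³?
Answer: -7594/309271 ≈ -0.024555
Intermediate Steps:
b(B, T) = 1
o = -271224 (o = 54 + 6*(-45213) = 54 - 271278 = -271224)
(b(-199, -59) + 7593)/(-38047 + o) = (1 + 7593)/(-38047 - 271224) = 7594/(-309271) = 7594*(-1/309271) = -7594/309271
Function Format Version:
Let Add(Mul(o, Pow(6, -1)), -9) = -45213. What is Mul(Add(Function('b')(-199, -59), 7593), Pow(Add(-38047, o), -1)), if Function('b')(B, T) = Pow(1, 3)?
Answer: Rational(-7594, 309271) ≈ -0.024555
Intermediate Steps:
Function('b')(B, T) = 1
o = -271224 (o = Add(54, Mul(6, -45213)) = Add(54, -271278) = -271224)
Mul(Add(Function('b')(-199, -59), 7593), Pow(Add(-38047, o), -1)) = Mul(Add(1, 7593), Pow(Add(-38047, -271224), -1)) = Mul(7594, Pow(-309271, -1)) = Mul(7594, Rational(-1, 309271)) = Rational(-7594, 309271)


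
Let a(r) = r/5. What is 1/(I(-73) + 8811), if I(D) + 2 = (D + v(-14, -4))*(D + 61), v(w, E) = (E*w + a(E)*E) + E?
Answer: 5/45113 ≈ 0.00011083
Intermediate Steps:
a(r) = r/5 (a(r) = r*(⅕) = r/5)
v(w, E) = E + E²/5 + E*w (v(w, E) = (E*w + (E/5)*E) + E = (E*w + E²/5) + E = (E²/5 + E*w) + E = E + E²/5 + E*w)
I(D) = -2 + (61 + D)*(276/5 + D) (I(D) = -2 + (D + (⅕)*(-4)*(5 - 4 + 5*(-14)))*(D + 61) = -2 + (D + (⅕)*(-4)*(5 - 4 - 70))*(61 + D) = -2 + (D + (⅕)*(-4)*(-69))*(61 + D) = -2 + (D + 276/5)*(61 + D) = -2 + (276/5 + D)*(61 + D) = -2 + (61 + D)*(276/5 + D))
1/(I(-73) + 8811) = 1/((16826/5 + (-73)² + (581/5)*(-73)) + 8811) = 1/((16826/5 + 5329 - 42413/5) + 8811) = 1/(1058/5 + 8811) = 1/(45113/5) = 5/45113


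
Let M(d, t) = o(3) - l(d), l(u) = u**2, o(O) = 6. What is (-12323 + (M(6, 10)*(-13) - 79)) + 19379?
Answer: 7367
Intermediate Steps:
M(d, t) = 6 - d**2
(-12323 + (M(6, 10)*(-13) - 79)) + 19379 = (-12323 + ((6 - 1*6**2)*(-13) - 79)) + 19379 = (-12323 + ((6 - 1*36)*(-13) - 79)) + 19379 = (-12323 + ((6 - 36)*(-13) - 79)) + 19379 = (-12323 + (-30*(-13) - 79)) + 19379 = (-12323 + (390 - 79)) + 19379 = (-12323 + 311) + 19379 = -12012 + 19379 = 7367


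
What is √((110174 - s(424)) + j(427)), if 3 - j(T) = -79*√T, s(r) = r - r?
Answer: √(110177 + 79*√427) ≈ 334.38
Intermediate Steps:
s(r) = 0
j(T) = 3 + 79*√T (j(T) = 3 - (-79)*√T = 3 + 79*√T)
√((110174 - s(424)) + j(427)) = √((110174 - 1*0) + (3 + 79*√427)) = √((110174 + 0) + (3 + 79*√427)) = √(110174 + (3 + 79*√427)) = √(110177 + 79*√427)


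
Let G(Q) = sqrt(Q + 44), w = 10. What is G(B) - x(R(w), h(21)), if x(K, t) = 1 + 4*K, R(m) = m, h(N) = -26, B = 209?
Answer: -41 + sqrt(253) ≈ -25.094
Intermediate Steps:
G(Q) = sqrt(44 + Q)
G(B) - x(R(w), h(21)) = sqrt(44 + 209) - (1 + 4*10) = sqrt(253) - (1 + 40) = sqrt(253) - 1*41 = sqrt(253) - 41 = -41 + sqrt(253)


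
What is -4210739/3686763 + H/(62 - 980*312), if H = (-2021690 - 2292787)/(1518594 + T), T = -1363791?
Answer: -66416252789516705/58156188535693974 ≈ -1.1420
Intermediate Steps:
H = -1438159/51601 (H = (-2021690 - 2292787)/(1518594 - 1363791) = -4314477/154803 = -4314477*1/154803 = -1438159/51601 ≈ -27.871)
-4210739/3686763 + H/(62 - 980*312) = -4210739/3686763 - 1438159/(51601*(62 - 980*312)) = -4210739*1/3686763 - 1438159/(51601*(62 - 305760)) = -4210739/3686763 - 1438159/51601/(-305698) = -4210739/3686763 - 1438159/51601*(-1/305698) = -4210739/3686763 + 1438159/15774322498 = -66416252789516705/58156188535693974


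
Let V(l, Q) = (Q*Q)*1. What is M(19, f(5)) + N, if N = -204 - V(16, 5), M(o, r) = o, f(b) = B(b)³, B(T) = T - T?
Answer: -210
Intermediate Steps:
B(T) = 0
V(l, Q) = Q² (V(l, Q) = Q²*1 = Q²)
f(b) = 0 (f(b) = 0³ = 0)
N = -229 (N = -204 - 1*5² = -204 - 1*25 = -204 - 25 = -229)
M(19, f(5)) + N = 19 - 229 = -210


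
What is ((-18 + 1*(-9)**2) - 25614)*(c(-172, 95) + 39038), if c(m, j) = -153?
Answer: -993550635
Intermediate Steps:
((-18 + 1*(-9)**2) - 25614)*(c(-172, 95) + 39038) = ((-18 + 1*(-9)**2) - 25614)*(-153 + 39038) = ((-18 + 1*81) - 25614)*38885 = ((-18 + 81) - 25614)*38885 = (63 - 25614)*38885 = -25551*38885 = -993550635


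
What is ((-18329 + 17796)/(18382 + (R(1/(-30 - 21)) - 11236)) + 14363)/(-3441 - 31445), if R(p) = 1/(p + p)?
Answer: -204542417/496811526 ≈ -0.41171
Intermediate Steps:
R(p) = 1/(2*p)
((-18329 + 17796)/(18382 + (R(1/(-30 - 21)) - 11236)) + 14363)/(-3441 - 31445) = ((-18329 + 17796)/(18382 + (1/(2*(1/(-30 - 21))) - 11236)) + 14363)/(-3441 - 31445) = (-533/(18382 + (1/(2*(1/(-51))) - 11236)) + 14363)/(-34886) = (-533/(18382 + (1/(2*(-1/51)) - 11236)) + 14363)*(-1/34886) = (-533/(18382 + ((1/2)*(-51) - 11236)) + 14363)*(-1/34886) = (-533/(18382 + (-51/2 - 11236)) + 14363)*(-1/34886) = (-533/(18382 - 22523/2) + 14363)*(-1/34886) = (-533/14241/2 + 14363)*(-1/34886) = (-533*2/14241 + 14363)*(-1/34886) = (-1066/14241 + 14363)*(-1/34886) = (204542417/14241)*(-1/34886) = -204542417/496811526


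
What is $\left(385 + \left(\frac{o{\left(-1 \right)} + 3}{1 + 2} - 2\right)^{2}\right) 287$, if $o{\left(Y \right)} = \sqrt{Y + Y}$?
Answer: $\frac{996464}{9} - \frac{574 i \sqrt{2}}{3} \approx 1.1072 \cdot 10^{5} - 270.59 i$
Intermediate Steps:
$o{\left(Y \right)} = \sqrt{2} \sqrt{Y}$ ($o{\left(Y \right)} = \sqrt{2 Y} = \sqrt{2} \sqrt{Y}$)
$\left(385 + \left(\frac{o{\left(-1 \right)} + 3}{1 + 2} - 2\right)^{2}\right) 287 = \left(385 + \left(\frac{\sqrt{2} \sqrt{-1} + 3}{1 + 2} - 2\right)^{2}\right) 287 = \left(385 + \left(\frac{\sqrt{2} i + 3}{3} - 2\right)^{2}\right) 287 = \left(385 + \left(\left(i \sqrt{2} + 3\right) \frac{1}{3} - 2\right)^{2}\right) 287 = \left(385 + \left(\left(3 + i \sqrt{2}\right) \frac{1}{3} - 2\right)^{2}\right) 287 = \left(385 + \left(\left(1 + \frac{i \sqrt{2}}{3}\right) - 2\right)^{2}\right) 287 = \left(385 + \left(-1 + \frac{i \sqrt{2}}{3}\right)^{2}\right) 287 = 110495 + 287 \left(-1 + \frac{i \sqrt{2}}{3}\right)^{2}$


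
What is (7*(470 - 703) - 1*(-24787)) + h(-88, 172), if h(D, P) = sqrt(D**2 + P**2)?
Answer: 23156 + 4*sqrt(2333) ≈ 23349.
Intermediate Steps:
(7*(470 - 703) - 1*(-24787)) + h(-88, 172) = (7*(470 - 703) - 1*(-24787)) + sqrt((-88)**2 + 172**2) = (7*(-233) + 24787) + sqrt(7744 + 29584) = (-1631 + 24787) + sqrt(37328) = 23156 + 4*sqrt(2333)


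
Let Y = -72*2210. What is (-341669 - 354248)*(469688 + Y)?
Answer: -216129550856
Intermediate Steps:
Y = -159120
(-341669 - 354248)*(469688 + Y) = (-341669 - 354248)*(469688 - 159120) = -695917*310568 = -216129550856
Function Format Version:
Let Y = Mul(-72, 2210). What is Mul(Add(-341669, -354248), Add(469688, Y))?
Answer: -216129550856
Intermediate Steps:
Y = -159120
Mul(Add(-341669, -354248), Add(469688, Y)) = Mul(Add(-341669, -354248), Add(469688, -159120)) = Mul(-695917, 310568) = -216129550856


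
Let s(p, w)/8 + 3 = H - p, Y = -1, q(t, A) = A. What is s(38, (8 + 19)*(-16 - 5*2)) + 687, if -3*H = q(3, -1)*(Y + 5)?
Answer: 1109/3 ≈ 369.67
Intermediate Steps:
H = 4/3 (H = -(-1)*(-1 + 5)/3 = -(-1)*4/3 = -1/3*(-4) = 4/3 ≈ 1.3333)
s(p, w) = -40/3 - 8*p (s(p, w) = -24 + 8*(4/3 - p) = -24 + (32/3 - 8*p) = -40/3 - 8*p)
s(38, (8 + 19)*(-16 - 5*2)) + 687 = (-40/3 - 8*38) + 687 = (-40/3 - 304) + 687 = -952/3 + 687 = 1109/3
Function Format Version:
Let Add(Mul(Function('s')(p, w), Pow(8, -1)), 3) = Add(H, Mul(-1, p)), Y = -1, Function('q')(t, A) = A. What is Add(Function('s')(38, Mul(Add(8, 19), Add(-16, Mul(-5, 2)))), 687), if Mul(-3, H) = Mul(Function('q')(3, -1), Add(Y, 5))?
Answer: Rational(1109, 3) ≈ 369.67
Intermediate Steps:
H = Rational(4, 3) (H = Mul(Rational(-1, 3), Mul(-1, Add(-1, 5))) = Mul(Rational(-1, 3), Mul(-1, 4)) = Mul(Rational(-1, 3), -4) = Rational(4, 3) ≈ 1.3333)
Function('s')(p, w) = Add(Rational(-40, 3), Mul(-8, p)) (Function('s')(p, w) = Add(-24, Mul(8, Add(Rational(4, 3), Mul(-1, p)))) = Add(-24, Add(Rational(32, 3), Mul(-8, p))) = Add(Rational(-40, 3), Mul(-8, p)))
Add(Function('s')(38, Mul(Add(8, 19), Add(-16, Mul(-5, 2)))), 687) = Add(Add(Rational(-40, 3), Mul(-8, 38)), 687) = Add(Add(Rational(-40, 3), -304), 687) = Add(Rational(-952, 3), 687) = Rational(1109, 3)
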